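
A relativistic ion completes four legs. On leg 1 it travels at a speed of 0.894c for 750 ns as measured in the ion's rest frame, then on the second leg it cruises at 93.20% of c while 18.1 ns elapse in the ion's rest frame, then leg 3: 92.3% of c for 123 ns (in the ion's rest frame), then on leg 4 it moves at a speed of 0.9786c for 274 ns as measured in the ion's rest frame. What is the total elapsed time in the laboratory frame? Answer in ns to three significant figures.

Δt = 3380 ns

Leg 1: γ = 1/√(1 − 0.894²) = 1/√0.2008 = 2.232; Δt_1 = 2.232 × 750 = 1674 ns.
Leg 2: β = 0.9320; γ = 1/√(1 − 0.9320²) = 1/√0.1314 = 2.759; Δt_2 = 2.759 × 18.1 = 49.94 ns.
Leg 3: β = 0.923; γ = 1/√(1 − 0.923²) = 1/√0.1481 = 2.599; Δt_3 = 2.599 × 123 = 319.6 ns.
Leg 4: γ = 1/√(1 − 0.9786²) = 1/√0.04234 = 4.860; Δt_4 = 4.860 × 274 = 1332 ns.
Total: 1674 + 49.94 + 319.6 + 1332 ns.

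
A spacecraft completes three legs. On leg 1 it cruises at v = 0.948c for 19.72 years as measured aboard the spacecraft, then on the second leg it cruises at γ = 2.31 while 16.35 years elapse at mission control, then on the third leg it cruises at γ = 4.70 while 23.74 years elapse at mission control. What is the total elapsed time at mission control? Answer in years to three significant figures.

Leg 1: γ = 1/√(1 − 0.948²) = 1/√0.1013 = 3.142; Δt_1 = 3.142 × 19.72 = 61.96 years.
Leg 2: 16.35 years is already measured at mission control.
Leg 3: 23.74 years is already measured at mission control.
Total: 61.96 + 16.35 + 23.74 years.

Δt = 102 years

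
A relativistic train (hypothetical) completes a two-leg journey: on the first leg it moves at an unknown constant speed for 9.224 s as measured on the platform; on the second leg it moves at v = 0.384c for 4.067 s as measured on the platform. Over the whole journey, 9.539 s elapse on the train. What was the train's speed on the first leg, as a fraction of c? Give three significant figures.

β = 0.779

Leg 1: speed unknown; τ_1 = 9.224/γ_1.
Leg 2: γ = 1/√(1 − 0.384²) = 1/√0.8525 = 1.083; τ_2 = 4.067/1.083 = 3.755 s.
Total proper time: τ_1 + 3.755 = 9.539, so τ_1 = 9.539 − 3.755 = 5.784 s.
γ_1 = 9.224/5.784 = 1.595; β = √(1 − 1/γ²) = √0.6068.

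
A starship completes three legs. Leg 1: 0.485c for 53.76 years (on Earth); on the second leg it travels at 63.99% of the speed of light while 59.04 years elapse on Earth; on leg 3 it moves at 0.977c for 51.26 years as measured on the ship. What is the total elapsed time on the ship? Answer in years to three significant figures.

Leg 1: γ = 1/√(1 − 0.485²) = 1/√0.7648 = 1.143; τ_1 = 53.76/1.143 = 47.01 years.
Leg 2: β = 0.6399; γ = 1/√(1 − 0.6399²) = 1/√0.5905 = 1.301; τ_2 = 59.04/1.301 = 45.37 years.
Leg 3: 51.26 years is already measured on the ship.
Total: 47.01 + 45.37 + 51.26 years.

τ = 144 years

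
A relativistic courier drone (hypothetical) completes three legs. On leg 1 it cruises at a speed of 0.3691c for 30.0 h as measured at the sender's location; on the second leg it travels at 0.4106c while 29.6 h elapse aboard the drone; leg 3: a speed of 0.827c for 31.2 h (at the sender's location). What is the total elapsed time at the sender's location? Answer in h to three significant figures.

Δt = 93.7 h

Leg 1: 30.0 h is already measured at the sender's location.
Leg 2: γ = 1/√(1 − 0.4106²) = 1/√0.8314 = 1.097; Δt_2 = 1.097 × 29.6 = 32.46 h.
Leg 3: 31.2 h is already measured at the sender's location.
Total: 30.00 + 32.46 + 31.20 h.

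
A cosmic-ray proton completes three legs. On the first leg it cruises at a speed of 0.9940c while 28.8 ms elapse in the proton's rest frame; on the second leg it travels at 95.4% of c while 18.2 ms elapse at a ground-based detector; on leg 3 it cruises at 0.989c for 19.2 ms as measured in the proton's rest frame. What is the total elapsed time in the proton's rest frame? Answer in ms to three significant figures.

τ = 53.5 ms

Leg 1: 28.8 ms is already measured in the proton's rest frame.
Leg 2: β = 0.954; γ = 1/√(1 − 0.954²) = 1/√0.08988 = 3.335; τ_2 = 18.2/3.335 = 5.456 ms.
Leg 3: 19.2 ms is already measured in the proton's rest frame.
Total: 28.80 + 5.456 + 19.20 ms.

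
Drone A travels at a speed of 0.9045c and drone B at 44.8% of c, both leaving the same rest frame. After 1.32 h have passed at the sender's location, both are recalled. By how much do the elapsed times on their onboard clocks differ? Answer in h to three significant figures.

A: γ = 1/√(1 − 0.9045²) = 1/√0.1819 = 2.345; τ_A = 1.32/2.345 = 0.5629 h.
B: β = 0.448; γ = 1/√(1 − 0.448²) = 1/√0.7993 = 1.119; τ_B = 1.32/1.119 = 1.180 h.

|τ_A − τ_B| = 0.617 h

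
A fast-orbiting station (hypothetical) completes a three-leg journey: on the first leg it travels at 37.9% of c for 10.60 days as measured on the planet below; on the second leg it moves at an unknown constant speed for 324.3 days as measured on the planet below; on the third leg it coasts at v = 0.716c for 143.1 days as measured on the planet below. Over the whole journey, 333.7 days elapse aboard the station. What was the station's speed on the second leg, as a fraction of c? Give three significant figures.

Leg 1: β = 0.379; γ = 1/√(1 − 0.379²) = 1/√0.8564 = 1.081; τ_1 = 10.60/1.081 = 9.809 days.
Leg 2: speed unknown; τ_2 = 324.3/γ_2.
Leg 3: γ = 1/√(1 − 0.716²) = 1/√0.4873 = 1.432; τ_3 = 143.1/1.432 = 99.90 days.
Total proper time: 9.809 + τ_2 + 99.90 = 333.7, so τ_2 = 333.7 − 109.7 = 224.0 days.
γ_2 = 324.3/224.0 = 1.448; β = √(1 − 1/γ²) = √0.5229.

β = 0.723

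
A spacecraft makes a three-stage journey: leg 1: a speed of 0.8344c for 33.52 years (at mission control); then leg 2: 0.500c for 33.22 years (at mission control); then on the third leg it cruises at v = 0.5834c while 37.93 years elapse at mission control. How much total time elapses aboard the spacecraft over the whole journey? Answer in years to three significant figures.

τ = 78.1 years

Leg 1: γ = 1/√(1 − 0.8344²) = 1/√0.3038 = 1.814; τ_1 = 33.52/1.814 = 18.47 years.
Leg 2: γ = 1/√(1 − 0.500²) = 1/√0.7500 = 1.155; τ_2 = 33.22/1.155 = 28.77 years.
Leg 3: γ = 1/√(1 − 0.5834²) = 1/√0.6596 = 1.231; τ_3 = 37.93/1.231 = 30.81 years.
Total: 18.47 + 28.77 + 30.81 years.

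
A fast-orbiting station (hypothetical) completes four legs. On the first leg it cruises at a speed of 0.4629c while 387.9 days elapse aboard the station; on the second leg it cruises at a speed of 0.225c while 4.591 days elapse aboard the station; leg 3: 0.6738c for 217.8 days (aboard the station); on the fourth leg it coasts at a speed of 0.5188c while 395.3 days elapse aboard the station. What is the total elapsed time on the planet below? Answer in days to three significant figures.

Leg 1: γ = 1/√(1 − 0.4629²) = 1/√0.7857 = 1.128; Δt_1 = 1.128 × 387.9 = 437.6 days.
Leg 2: γ = 1/√(1 − 0.225²) = 1/√0.9494 = 1.026; Δt_2 = 1.026 × 4.591 = 4.712 days.
Leg 3: γ = 1/√(1 − 0.6738²) = 1/√0.5460 = 1.353; Δt_3 = 1.353 × 217.8 = 294.8 days.
Leg 4: γ = 1/√(1 − 0.5188²) = 1/√0.7308 = 1.170; Δt_4 = 1.170 × 395.3 = 462.4 days.
Total: 437.6 + 4.712 + 294.8 + 462.4 days.

Δt = 1200 days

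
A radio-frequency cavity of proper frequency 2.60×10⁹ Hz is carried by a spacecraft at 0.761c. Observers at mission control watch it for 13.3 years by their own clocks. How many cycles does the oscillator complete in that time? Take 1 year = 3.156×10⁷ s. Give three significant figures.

N = 7.08×10¹⁷

γ = 1/√(1 − 0.761²) = 1/√0.4209 = 1.541
During 13.3 years of lab time, the oscillator's proper time advances by τ = Δt/γ = 13.3/1.541 = 8.628 years = 2.723×10⁸ s.
N = f × τ = 2.60×10⁹ × 2.723×10⁸ = 7.080×10¹⁷.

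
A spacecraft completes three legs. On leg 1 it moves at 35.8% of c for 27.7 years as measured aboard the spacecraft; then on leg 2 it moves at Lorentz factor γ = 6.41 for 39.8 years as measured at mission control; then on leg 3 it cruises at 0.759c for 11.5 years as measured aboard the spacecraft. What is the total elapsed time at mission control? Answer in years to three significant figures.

Δt = 87.1 years

Leg 1: β = 0.358; γ = 1/√(1 − 0.358²) = 1/√0.8718 = 1.071; Δt_1 = 1.071 × 27.7 = 29.67 years.
Leg 2: 39.8 years is already measured at mission control.
Leg 3: γ = 1/√(1 − 0.759²) = 1/√0.4239 = 1.536; Δt_3 = 1.536 × 11.5 = 17.66 years.
Total: 29.67 + 39.80 + 17.66 years.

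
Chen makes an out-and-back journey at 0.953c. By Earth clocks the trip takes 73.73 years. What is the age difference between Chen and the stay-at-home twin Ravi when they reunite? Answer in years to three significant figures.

Δt − τ = 51.4 years

γ = 1/√(1 − 0.953²) = 1/√0.09179 = 3.301
Chen's elapsed proper time: τ = 73.73/3.301 = 22.34 years.
Age gap = Δt − τ = 73.73 − 22.34 years.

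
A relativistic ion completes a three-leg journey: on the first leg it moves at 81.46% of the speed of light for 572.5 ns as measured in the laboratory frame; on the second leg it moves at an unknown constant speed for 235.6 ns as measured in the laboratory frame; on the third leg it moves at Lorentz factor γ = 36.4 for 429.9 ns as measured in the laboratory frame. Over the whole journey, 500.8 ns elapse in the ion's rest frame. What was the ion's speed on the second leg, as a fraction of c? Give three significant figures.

β = 0.746

Leg 1: β = 0.8146; γ = 1/√(1 − 0.8146²) = 1/√0.3364 = 1.724; τ_1 = 572.5/1.724 = 332.1 ns.
Leg 2: speed unknown; τ_2 = 235.6/γ_2.
Leg 3: γ = 36.4; τ_3 = 429.9/36.40 = 11.81 ns.
Total proper time: 332.1 + τ_2 + 11.81 = 500.8, so τ_2 = 500.8 − 343.9 = 156.9 ns.
γ_2 = 235.6/156.9 = 1.501; β = √(1 − 1/γ²) = √0.5563.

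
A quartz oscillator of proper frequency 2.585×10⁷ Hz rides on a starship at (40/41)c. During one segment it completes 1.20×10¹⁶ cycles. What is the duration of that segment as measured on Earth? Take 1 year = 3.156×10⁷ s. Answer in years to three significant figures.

γ = 1/√(1 − (40/41)²) = 41/9 ≈ 4.556
Proper time for N cycles: τ = N/f = 1.20×10¹⁶/(2.585×10⁷) = 4.642×10⁸ s = 14.71 years.
Lab-frame duration Δt = γτ = 4.556 × 14.71 = 67.01 years.

Δt = 67.0 years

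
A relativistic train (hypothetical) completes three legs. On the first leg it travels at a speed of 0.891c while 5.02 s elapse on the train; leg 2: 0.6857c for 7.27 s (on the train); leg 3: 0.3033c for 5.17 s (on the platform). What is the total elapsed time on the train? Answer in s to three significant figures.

Leg 1: 5.02 s is already measured on the train.
Leg 2: 7.27 s is already measured on the train.
Leg 3: γ = 1/√(1 − 0.3033²) = 1/√0.9080 = 1.049; τ_3 = 5.17/1.049 = 4.926 s.
Total: 5.020 + 7.270 + 4.926 s.

τ = 17.2 s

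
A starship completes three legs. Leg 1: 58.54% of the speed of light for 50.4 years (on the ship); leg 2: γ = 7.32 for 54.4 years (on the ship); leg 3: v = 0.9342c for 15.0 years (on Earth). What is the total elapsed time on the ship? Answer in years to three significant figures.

Leg 1: 50.4 years is already measured on the ship.
Leg 2: 54.4 years is already measured on the ship.
Leg 3: γ = 1/√(1 − 0.9342²) = 1/√0.1273 = 2.803; τ_3 = 15.0/2.803 = 5.351 years.
Total: 50.40 + 54.40 + 5.351 years.

τ = 110 years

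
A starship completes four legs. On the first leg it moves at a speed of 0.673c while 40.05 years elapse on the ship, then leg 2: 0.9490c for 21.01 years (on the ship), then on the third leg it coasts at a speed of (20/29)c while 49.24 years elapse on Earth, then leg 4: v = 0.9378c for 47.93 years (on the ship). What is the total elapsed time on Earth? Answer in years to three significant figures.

Leg 1: γ = 1/√(1 − 0.673²) = 1/√0.5471 = 1.352; Δt_1 = 1.352 × 40.05 = 54.15 years.
Leg 2: γ = 1/√(1 − 0.9490²) = 1/√0.09940 = 3.172; Δt_2 = 3.172 × 21.01 = 66.64 years.
Leg 3: 49.24 years is already measured on Earth.
Leg 4: γ = 1/√(1 − 0.9378²) = 1/√0.1205 = 2.880; Δt_4 = 2.880 × 47.93 = 138.1 years.
Total: 54.15 + 66.64 + 49.24 + 138.1 years.

Δt = 308 years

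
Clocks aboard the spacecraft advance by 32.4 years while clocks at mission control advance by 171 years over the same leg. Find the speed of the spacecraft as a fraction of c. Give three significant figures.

v = 0.982c

The proper time is measured aboard the spacecraft (both events occur at the spacecraft's location); Δt is measured at mission control. γ = Δt/τ = 171/32.4 = 5.278.
β = √(1 − 1/γ²) = √(1 − 0.03590) = √0.9641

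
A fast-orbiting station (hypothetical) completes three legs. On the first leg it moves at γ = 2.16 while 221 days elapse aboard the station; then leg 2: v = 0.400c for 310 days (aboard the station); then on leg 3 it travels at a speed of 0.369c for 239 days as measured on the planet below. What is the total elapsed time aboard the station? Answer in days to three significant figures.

τ = 753 days

Leg 1: 221 days is already measured aboard the station.
Leg 2: 310 days is already measured aboard the station.
Leg 3: γ = 1/√(1 − 0.369²) = 1/√0.8638 = 1.076; τ_3 = 239/1.076 = 222.1 days.
Total: 221.0 + 310.0 + 222.1 days.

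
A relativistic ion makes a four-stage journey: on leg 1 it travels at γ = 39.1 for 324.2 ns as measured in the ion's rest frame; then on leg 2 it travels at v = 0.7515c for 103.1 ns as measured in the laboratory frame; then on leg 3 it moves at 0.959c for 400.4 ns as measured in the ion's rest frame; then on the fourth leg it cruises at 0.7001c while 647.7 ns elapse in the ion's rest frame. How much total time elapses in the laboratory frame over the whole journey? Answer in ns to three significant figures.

Leg 1: γ = 39.1; Δt_1 = 39.10 × 324.2 = 1.268×10⁴ ns.
Leg 2: 103.1 ns is already measured in the laboratory frame.
Leg 3: γ = 1/√(1 − 0.959²) = 1/√0.08032 = 3.529; Δt_3 = 3.529 × 400.4 = 1413 ns.
Leg 4: γ = 1/√(1 − 0.7001²) = 1/√0.5099 = 1.400; Δt_4 = 1.400 × 647.7 = 907.1 ns.
Total: 1.268×10⁴ + 103.1 + 1413 + 907.1 ns.

Δt = 1.51×10⁴ ns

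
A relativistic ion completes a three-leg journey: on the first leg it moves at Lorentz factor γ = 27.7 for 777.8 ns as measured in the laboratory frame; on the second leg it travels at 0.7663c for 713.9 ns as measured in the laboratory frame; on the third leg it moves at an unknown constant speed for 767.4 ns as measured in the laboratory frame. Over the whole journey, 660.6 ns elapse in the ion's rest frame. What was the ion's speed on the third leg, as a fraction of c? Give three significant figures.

Leg 1: γ = 27.7; τ_1 = 777.8/27.70 = 28.08 ns.
Leg 2: γ = 1/√(1 − 0.7663²) = 1/√0.4128 = 1.556; τ_2 = 713.9/1.556 = 458.7 ns.
Leg 3: speed unknown; τ_3 = 767.4/γ_3.
Total proper time: 28.08 + 458.7 + τ_3 = 660.6, so τ_3 = 660.6 − 486.7 = 173.9 ns.
γ_3 = 767.4/173.9 = 4.414; β = √(1 − 1/γ²) = √0.9487.

β = 0.974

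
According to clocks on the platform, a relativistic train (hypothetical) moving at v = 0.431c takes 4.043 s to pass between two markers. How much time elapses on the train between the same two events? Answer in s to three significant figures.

τ = 3.65 s

γ = 1/√(1 − 0.431²) = 1/√0.8142 = 1.108
The interval measured on the platform is the dilated one; the clock on the train measures the proper time τ = Δt/γ = 4.043/1.108 s.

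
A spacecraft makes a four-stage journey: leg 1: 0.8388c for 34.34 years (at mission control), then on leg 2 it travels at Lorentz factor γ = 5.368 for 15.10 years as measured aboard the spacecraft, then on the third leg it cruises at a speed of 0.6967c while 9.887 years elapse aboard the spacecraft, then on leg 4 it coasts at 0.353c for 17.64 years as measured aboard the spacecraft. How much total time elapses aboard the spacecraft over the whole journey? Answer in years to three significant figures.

τ = 61.3 years

Leg 1: γ = 1/√(1 − 0.8388²) = 1/√0.2964 = 1.837; τ_1 = 34.34/1.837 = 18.70 years.
Leg 2: 15.10 years is already measured aboard the spacecraft.
Leg 3: 9.887 years is already measured aboard the spacecraft.
Leg 4: 17.64 years is already measured aboard the spacecraft.
Total: 18.70 + 15.10 + 9.887 + 17.64 years.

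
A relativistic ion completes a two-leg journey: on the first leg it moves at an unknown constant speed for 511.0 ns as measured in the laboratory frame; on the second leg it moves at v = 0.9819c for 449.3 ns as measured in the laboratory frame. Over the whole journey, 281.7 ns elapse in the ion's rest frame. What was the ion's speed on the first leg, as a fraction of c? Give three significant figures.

Leg 1: speed unknown; τ_1 = 511.0/γ_1.
Leg 2: γ = 1/√(1 − 0.9819²) = 1/√0.03587 = 5.280; τ_2 = 449.3/5.280 = 85.10 ns.
Total proper time: τ_1 + 85.10 = 281.7, so τ_1 = 281.7 − 85.10 = 196.6 ns.
γ_1 = 511.0/196.6 = 2.599; β = √(1 − 1/γ²) = √0.8520.

β = 0.923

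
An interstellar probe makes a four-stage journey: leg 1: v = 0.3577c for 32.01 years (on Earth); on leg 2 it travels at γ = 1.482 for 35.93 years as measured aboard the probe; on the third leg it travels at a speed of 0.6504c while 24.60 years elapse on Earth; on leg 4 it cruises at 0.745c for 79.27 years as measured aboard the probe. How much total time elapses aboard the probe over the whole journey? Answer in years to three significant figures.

τ = 164 years

Leg 1: γ = 1/√(1 − 0.3577²) = 1/√0.8721 = 1.071; τ_1 = 32.01/1.071 = 29.89 years.
Leg 2: 35.93 years is already measured aboard the probe.
Leg 3: γ = 1/√(1 − 0.6504²) = 1/√0.5770 = 1.316; τ_3 = 24.60/1.316 = 18.69 years.
Leg 4: 79.27 years is already measured aboard the probe.
Total: 29.89 + 35.93 + 18.69 + 79.27 years.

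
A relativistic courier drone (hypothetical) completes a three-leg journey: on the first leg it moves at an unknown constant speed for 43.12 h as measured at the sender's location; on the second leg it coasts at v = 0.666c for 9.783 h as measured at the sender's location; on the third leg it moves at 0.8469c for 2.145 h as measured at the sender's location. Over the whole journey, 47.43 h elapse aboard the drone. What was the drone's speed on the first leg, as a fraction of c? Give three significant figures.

Leg 1: speed unknown; τ_1 = 43.12/γ_1.
Leg 2: γ = 1/√(1 − 0.666²) = 1/√0.5564 = 1.341; τ_2 = 9.783/1.341 = 7.298 h.
Leg 3: γ = 1/√(1 − 0.8469²) = 1/√0.2828 = 1.881; τ_3 = 2.145/1.881 = 1.141 h.
Total proper time: τ_1 + 7.298 + 1.141 = 47.43, so τ_1 = 47.43 − 8.438 = 38.99 h.
γ_1 = 43.12/38.99 = 1.106; β = √(1 − 1/γ²) = √0.1823.

β = 0.427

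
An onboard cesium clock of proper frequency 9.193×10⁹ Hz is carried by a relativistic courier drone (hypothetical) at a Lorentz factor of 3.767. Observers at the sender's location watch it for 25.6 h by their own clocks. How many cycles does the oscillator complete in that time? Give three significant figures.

γ = 3.767
During 25.6 h of lab time, the oscillator's proper time advances by τ = Δt/γ = 25.6/3.767 = 6.796 h = 2.447×10⁴ s.
N = f × τ = 9.193×10⁹ × 2.447×10⁴ = 2.249×10¹⁴.

N = 2.25×10¹⁴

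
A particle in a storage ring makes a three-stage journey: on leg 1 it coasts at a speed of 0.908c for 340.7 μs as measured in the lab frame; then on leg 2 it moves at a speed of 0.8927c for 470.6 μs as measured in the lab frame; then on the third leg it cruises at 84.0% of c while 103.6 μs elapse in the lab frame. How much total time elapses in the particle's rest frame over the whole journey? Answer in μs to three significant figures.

Leg 1: γ = 1/√(1 − 0.908²) = 1/√0.1755 = 2.387; τ_1 = 340.7/2.387 = 142.7 μs.
Leg 2: γ = 1/√(1 − 0.8927²) = 1/√0.2031 = 2.219; τ_2 = 470.6/2.219 = 212.1 μs.
Leg 3: β = 0.840; γ = 1/√(1 − 0.840²) = 1/√0.2944 = 1.843; τ_3 = 103.6/1.843 = 56.21 μs.
Total: 142.7 + 212.1 + 56.21 μs.

τ = 411 μs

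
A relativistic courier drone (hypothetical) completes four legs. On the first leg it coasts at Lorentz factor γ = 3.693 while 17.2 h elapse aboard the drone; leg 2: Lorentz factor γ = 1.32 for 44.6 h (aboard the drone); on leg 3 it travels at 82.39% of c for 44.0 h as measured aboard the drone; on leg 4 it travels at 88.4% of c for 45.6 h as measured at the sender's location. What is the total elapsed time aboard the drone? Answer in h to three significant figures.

Leg 1: 17.2 h is already measured aboard the drone.
Leg 2: 44.6 h is already measured aboard the drone.
Leg 3: 44.0 h is already measured aboard the drone.
Leg 4: β = 0.884; γ = 1/√(1 − 0.884²) = 1/√0.2185 = 2.139; τ_4 = 45.6/2.139 = 21.32 h.
Total: 17.20 + 44.60 + 44.00 + 21.32 h.

τ = 127 h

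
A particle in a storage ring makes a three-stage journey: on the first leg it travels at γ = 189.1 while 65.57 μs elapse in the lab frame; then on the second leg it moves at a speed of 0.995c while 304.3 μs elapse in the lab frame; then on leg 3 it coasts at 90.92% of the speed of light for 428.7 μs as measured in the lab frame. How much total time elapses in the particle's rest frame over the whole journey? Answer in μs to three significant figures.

Leg 1: γ = 189.1; τ_1 = 65.57/189.1 = 0.3467 μs.
Leg 2: γ = 1/√(1 − 0.995²) = 1/√0.009975 = 10.01; τ_2 = 304.3/10.01 = 30.39 μs.
Leg 3: β = 0.9092; γ = 1/√(1 − 0.9092²) = 1/√0.1734 = 2.402; τ_3 = 428.7/2.402 = 178.5 μs.
Total: 0.3467 + 30.39 + 178.5 μs.

τ = 209 μs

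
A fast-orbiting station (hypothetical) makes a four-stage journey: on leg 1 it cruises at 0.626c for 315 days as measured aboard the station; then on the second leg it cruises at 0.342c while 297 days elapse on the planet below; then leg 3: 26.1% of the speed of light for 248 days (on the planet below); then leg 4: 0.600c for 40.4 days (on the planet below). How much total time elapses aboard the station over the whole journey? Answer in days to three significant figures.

τ = 866 days

Leg 1: 315 days is already measured aboard the station.
Leg 2: γ = 1/√(1 − 0.342²) = 1/√0.8830 = 1.064; τ_2 = 297/1.064 = 279.1 days.
Leg 3: β = 0.261; γ = 1/√(1 − 0.261²) = 1/√0.9319 = 1.036; τ_3 = 248/1.036 = 239.4 days.
Leg 4: γ = 1/√(1 − 0.600²) = 5/4 = 1.250; τ_4 = 40.4/1.250 = 32.32 days.
Total: 315.0 + 279.1 + 239.4 + 32.32 days.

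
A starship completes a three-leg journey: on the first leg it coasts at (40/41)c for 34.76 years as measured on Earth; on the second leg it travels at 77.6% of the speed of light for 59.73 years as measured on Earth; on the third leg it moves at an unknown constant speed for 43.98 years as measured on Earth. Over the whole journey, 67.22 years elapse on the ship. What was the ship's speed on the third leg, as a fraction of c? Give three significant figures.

Leg 1: γ = 1/√(1 − (40/41)²) = 41/9 ≈ 4.556; τ_1 = 34.76/4.556 = 7.630 years.
Leg 2: β = 0.776; γ = 1/√(1 − 0.776²) = 1/√0.3978 = 1.585; τ_2 = 59.73/1.585 = 37.67 years.
Leg 3: speed unknown; τ_3 = 43.98/γ_3.
Total proper time: 7.630 + 37.67 + τ_3 = 67.22, so τ_3 = 67.22 − 45.30 = 21.92 years.
γ_3 = 43.98/21.92 = 2.007; β = √(1 − 1/γ²) = √0.7517.

β = 0.867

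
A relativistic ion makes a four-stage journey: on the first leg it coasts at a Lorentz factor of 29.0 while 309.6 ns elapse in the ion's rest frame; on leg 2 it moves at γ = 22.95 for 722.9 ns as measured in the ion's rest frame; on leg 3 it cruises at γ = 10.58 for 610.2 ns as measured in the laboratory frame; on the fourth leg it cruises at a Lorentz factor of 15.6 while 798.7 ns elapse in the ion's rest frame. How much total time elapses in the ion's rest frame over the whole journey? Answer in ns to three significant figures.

Leg 1: 309.6 ns is already measured in the ion's rest frame.
Leg 2: 722.9 ns is already measured in the ion's rest frame.
Leg 3: γ = 10.58; τ_3 = 610.2/10.58 = 57.67 ns.
Leg 4: 798.7 ns is already measured in the ion's rest frame.
Total: 309.6 + 722.9 + 57.67 + 798.7 ns.

τ = 1890 ns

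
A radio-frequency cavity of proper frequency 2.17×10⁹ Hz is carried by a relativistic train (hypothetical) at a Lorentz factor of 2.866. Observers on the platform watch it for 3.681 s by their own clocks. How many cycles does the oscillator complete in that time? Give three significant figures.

γ = 2.866
During 3.681 s of lab time, the oscillator's proper time advances by τ = Δt/γ = 3.681/2.866 = 1.284 s = 1.284×10⁰ s.
N = f × τ = 2.17×10⁹ × 1.284×10⁰ = 2.787×10⁹.

N = 2.79×10⁹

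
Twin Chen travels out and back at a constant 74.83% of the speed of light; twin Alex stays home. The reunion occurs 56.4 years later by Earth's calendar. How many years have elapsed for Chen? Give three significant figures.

τ = 37.4 years

β = 0.7483; γ = 1/√(1 − 0.7483²) = 1/√0.4400 = 1.507
Chen's clock measures proper time along the trip: τ = Δt/γ = 56.4/1.507 years.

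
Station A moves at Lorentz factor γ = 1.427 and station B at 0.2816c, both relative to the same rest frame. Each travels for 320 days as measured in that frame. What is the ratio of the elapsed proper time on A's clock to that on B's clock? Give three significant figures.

A: γ = 1.427. B: γ = 1/√(1 − 0.2816²) = 1/√0.9207 = 1.042.
τ_A/τ_B = γ_B/γ_A = 1.042/1.427 = 0.7303, so τ_A/τ_B = 0.7303.

τ_A/τ_B = 0.730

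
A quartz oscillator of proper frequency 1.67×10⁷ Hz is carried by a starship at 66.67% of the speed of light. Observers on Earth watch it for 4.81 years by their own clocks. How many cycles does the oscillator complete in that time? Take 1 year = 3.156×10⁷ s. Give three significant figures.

β = 0.6667; γ = 1/√(1 − 0.6667²) = 1/√0.5555 = 1.342
During 4.81 years of lab time, the oscillator's proper time advances by τ = Δt/γ = 4.81/1.342 = 3.585 years = 1.131×10⁸ s.
N = f × τ = 1.67×10⁷ × 1.131×10⁸ = 1.889×10¹⁵.

N = 1.89×10¹⁵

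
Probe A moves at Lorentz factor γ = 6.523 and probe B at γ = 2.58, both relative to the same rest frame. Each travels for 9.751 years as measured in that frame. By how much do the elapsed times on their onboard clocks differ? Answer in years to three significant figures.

A: γ = 6.523; τ_A = 9.751/6.523 = 1.495 years.
B: γ = 2.58; τ_B = 9.751/2.580 = 3.779 years.

|τ_A − τ_B| = 2.28 years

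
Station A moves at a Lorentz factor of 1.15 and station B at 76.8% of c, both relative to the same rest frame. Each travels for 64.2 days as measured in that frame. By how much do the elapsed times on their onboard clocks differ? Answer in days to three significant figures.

|τ_A − τ_B| = 14.7 days

A: γ = 1.15; τ_A = 64.2/1.150 = 55.83 days.
B: β = 0.768; γ = 1/√(1 − 0.768²) = 1/√0.4102 = 1.561; τ_B = 64.2/1.561 = 41.12 days.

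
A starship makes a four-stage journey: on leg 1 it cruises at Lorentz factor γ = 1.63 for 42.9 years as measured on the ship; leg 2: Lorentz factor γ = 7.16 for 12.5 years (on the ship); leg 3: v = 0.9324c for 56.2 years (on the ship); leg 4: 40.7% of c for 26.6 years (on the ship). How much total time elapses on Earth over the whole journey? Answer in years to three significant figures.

Δt = 344 years

Leg 1: γ = 1.63; Δt_1 = 1.630 × 42.9 = 69.93 years.
Leg 2: γ = 7.16; Δt_2 = 7.160 × 12.5 = 89.50 years.
Leg 3: γ = 1/√(1 − 0.9324²) = 1/√0.1306 = 2.767; Δt_3 = 2.767 × 56.2 = 155.5 years.
Leg 4: β = 0.407; γ = 1/√(1 − 0.407²) = 1/√0.8344 = 1.095; Δt_4 = 1.095 × 26.6 = 29.12 years.
Total: 69.93 + 89.50 + 155.5 + 29.12 years.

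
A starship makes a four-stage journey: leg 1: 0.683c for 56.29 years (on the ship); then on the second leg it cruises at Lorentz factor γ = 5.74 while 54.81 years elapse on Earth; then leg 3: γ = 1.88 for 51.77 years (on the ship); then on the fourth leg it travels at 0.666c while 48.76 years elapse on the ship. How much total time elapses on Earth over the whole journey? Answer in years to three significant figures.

Leg 1: γ = 1/√(1 − 0.683²) = 1/√0.5335 = 1.369; Δt_1 = 1.369 × 56.29 = 77.07 years.
Leg 2: 54.81 years is already measured on Earth.
Leg 3: γ = 1.88; Δt_3 = 1.880 × 51.77 = 97.33 years.
Leg 4: γ = 1/√(1 − 0.666²) = 1/√0.5564 = 1.341; Δt_4 = 1.341 × 48.76 = 65.37 years.
Total: 77.07 + 54.81 + 97.33 + 65.37 years.

Δt = 295 years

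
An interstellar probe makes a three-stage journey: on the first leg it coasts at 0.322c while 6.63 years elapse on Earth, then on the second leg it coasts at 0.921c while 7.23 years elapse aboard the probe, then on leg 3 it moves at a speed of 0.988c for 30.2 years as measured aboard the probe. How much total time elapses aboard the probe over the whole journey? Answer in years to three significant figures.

τ = 43.7 years

Leg 1: γ = 1/√(1 − 0.322²) = 1/√0.8963 = 1.056; τ_1 = 6.63/1.056 = 6.277 years.
Leg 2: 7.23 years is already measured aboard the probe.
Leg 3: 30.2 years is already measured aboard the probe.
Total: 6.277 + 7.230 + 30.20 years.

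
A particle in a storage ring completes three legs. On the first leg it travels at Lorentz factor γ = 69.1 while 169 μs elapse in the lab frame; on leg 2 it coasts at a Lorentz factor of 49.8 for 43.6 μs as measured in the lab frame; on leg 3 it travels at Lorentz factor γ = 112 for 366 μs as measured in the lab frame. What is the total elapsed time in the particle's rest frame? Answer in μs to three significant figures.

τ = 6.59 μs

Leg 1: γ = 69.1; τ_1 = 169/69.10 = 2.446 μs.
Leg 2: γ = 49.8; τ_2 = 43.6/49.80 = 0.8755 μs.
Leg 3: γ = 112; τ_3 = 366/112.0 = 3.268 μs.
Total: 2.446 + 0.8755 + 3.268 μs.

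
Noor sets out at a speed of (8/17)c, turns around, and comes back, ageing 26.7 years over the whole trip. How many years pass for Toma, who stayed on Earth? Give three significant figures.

Δt = 30.3 years

γ = 1/√(1 − (8/17)²) = 17/15 ≈ 1.133
Earth-frame duration is the dilated interval: Δt = γτ = 1.133 × 26.7 years.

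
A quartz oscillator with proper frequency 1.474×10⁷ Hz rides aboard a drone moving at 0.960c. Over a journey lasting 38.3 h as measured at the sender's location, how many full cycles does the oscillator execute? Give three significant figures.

γ = 1/√(1 − 0.960²) = 25/7 ≈ 3.571
The oscillator's own cycle count is N = f × τ where τ is the proper time aboard the drone. τ = Δt/γ = 38.3/3.571 = 10.72 h = 3.861×10⁴ s.
N = 1.474×10⁷ × 3.861×10⁴ = 5.691×10¹¹.

N = 5.69×10¹¹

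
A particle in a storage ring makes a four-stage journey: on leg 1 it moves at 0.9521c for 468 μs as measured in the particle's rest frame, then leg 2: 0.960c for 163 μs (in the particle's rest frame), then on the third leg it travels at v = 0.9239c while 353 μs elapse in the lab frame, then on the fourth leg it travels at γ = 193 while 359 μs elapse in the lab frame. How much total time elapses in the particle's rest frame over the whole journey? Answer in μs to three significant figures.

Leg 1: 468 μs is already measured in the particle's rest frame.
Leg 2: 163 μs is already measured in the particle's rest frame.
Leg 3: γ = 1/√(1 − 0.9239²) = 1/√0.1464 = 2.613; τ_3 = 353/2.613 = 135.1 μs.
Leg 4: γ = 193; τ_4 = 359/193.0 = 1.860 μs.
Total: 468.0 + 163.0 + 135.1 + 1.860 μs.

τ = 768 μs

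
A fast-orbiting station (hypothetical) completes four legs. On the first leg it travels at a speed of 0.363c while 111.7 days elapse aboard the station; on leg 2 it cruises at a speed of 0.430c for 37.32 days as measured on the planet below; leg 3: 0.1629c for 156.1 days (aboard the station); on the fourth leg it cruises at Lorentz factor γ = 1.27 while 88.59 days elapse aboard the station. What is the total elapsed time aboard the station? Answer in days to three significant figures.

Leg 1: 111.7 days is already measured aboard the station.
Leg 2: γ = 1/√(1 − 0.430²) = 1/√0.8151 = 1.108; τ_2 = 37.32/1.108 = 33.69 days.
Leg 3: 156.1 days is already measured aboard the station.
Leg 4: 88.59 days is already measured aboard the station.
Total: 111.7 + 33.69 + 156.1 + 88.59 days.

τ = 390 days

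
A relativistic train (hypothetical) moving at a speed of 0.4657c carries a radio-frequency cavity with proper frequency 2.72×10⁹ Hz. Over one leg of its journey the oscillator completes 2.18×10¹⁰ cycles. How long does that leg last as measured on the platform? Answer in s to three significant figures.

γ = 1/√(1 − 0.4657²) = 1/√0.7831 = 1.130
Proper time for N cycles: τ = N/f = 2.18×10¹⁰/(2.72×10⁹) = 8.015×10⁰ s = 8.015 s.
Lab-frame duration Δt = γτ = 1.130 × 8.015 = 9.057 s.

Δt = 9.06 s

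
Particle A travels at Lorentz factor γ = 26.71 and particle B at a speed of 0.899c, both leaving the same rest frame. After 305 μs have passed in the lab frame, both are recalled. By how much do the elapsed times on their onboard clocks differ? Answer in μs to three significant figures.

A: γ = 26.71; τ_A = 305/26.71 = 11.42 μs.
B: γ = 1/√(1 − 0.899²) = 1/√0.1918 = 2.283; τ_B = 305/2.283 = 133.6 μs.

|τ_A − τ_B| = 122 μs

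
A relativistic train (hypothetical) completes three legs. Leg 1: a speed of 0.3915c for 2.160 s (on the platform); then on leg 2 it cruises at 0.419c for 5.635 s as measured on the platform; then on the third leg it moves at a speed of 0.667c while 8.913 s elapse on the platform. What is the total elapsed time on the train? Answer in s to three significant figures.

τ = 13.7 s

Leg 1: γ = 1/√(1 − 0.3915²) = 1/√0.8467 = 1.087; τ_1 = 2.160/1.087 = 1.988 s.
Leg 2: γ = 1/√(1 − 0.419²) = 1/√0.8244 = 1.101; τ_2 = 5.635/1.101 = 5.117 s.
Leg 3: γ = 1/√(1 − 0.667²) = 1/√0.5551 = 1.342; τ_3 = 8.913/1.342 = 6.641 s.
Total: 1.988 + 5.117 + 6.641 s.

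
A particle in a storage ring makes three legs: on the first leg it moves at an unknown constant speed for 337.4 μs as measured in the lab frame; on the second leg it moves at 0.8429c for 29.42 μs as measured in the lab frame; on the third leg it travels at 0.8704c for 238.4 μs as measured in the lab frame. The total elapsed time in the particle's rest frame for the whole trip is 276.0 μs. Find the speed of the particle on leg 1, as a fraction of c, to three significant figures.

Leg 1: speed unknown; τ_1 = 337.4/γ_1.
Leg 2: γ = 1/√(1 − 0.8429²) = 1/√0.2895 = 1.858; τ_2 = 29.42/1.858 = 15.83 μs.
Leg 3: γ = 1/√(1 − 0.8704²) = 1/√0.2424 = 2.031; τ_3 = 238.4/2.031 = 117.4 μs.
Total proper time: τ_1 + 15.83 + 117.4 = 276.0, so τ_1 = 276.0 − 133.2 = 142.8 μs.
γ_1 = 337.4/142.8 = 2.363; β = √(1 − 1/γ²) = √0.8209.

β = 0.906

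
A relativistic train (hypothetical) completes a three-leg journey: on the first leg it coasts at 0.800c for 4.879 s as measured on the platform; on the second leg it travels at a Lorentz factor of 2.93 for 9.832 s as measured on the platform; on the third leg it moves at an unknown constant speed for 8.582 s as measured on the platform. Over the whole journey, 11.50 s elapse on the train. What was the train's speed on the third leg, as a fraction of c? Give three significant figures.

β = 0.794

Leg 1: γ = 1/√(1 − 0.800²) = 5/3 ≈ 1.667; τ_1 = 4.879/1.667 = 2.927 s.
Leg 2: γ = 2.93; τ_2 = 9.832/2.930 = 3.356 s.
Leg 3: speed unknown; τ_3 = 8.582/γ_3.
Total proper time: 2.927 + 3.356 + τ_3 = 11.50, so τ_3 = 11.50 − 6.283 = 5.217 s.
γ_3 = 8.582/5.217 = 1.645; β = √(1 − 1/γ²) = √0.6305.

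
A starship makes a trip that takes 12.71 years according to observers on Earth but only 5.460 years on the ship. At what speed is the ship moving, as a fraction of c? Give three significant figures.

The proper time is measured on the ship (both events occur at the ship's location); Δt is measured on Earth. γ = Δt/τ = 12.71/5.460 = 2.328.
β = √(1 − 1/γ²) = √(1 − 0.1845) = √0.8155

β = 0.903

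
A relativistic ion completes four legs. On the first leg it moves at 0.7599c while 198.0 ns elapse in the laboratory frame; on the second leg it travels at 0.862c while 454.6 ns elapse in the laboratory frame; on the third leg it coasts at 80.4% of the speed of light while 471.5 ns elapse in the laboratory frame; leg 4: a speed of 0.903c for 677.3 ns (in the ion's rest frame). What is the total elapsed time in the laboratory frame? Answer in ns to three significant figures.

Δt = 2700 ns

Leg 1: 198.0 ns is already measured in the laboratory frame.
Leg 2: 454.6 ns is already measured in the laboratory frame.
Leg 3: 471.5 ns is already measured in the laboratory frame.
Leg 4: γ = 1/√(1 − 0.903²) = 1/√0.1846 = 2.328; Δt_4 = 2.328 × 677.3 = 1576 ns.
Total: 198.0 + 454.6 + 471.5 + 1576 ns.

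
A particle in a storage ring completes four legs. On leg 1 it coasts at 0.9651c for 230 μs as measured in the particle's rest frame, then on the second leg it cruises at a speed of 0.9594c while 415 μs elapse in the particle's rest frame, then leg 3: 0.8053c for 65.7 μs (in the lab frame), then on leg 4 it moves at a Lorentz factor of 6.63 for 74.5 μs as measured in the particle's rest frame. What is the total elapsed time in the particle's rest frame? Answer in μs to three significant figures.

Leg 1: 230 μs is already measured in the particle's rest frame.
Leg 2: 415 μs is already measured in the particle's rest frame.
Leg 3: γ = 1/√(1 − 0.8053²) = 1/√0.3515 = 1.687; τ_3 = 65.7/1.687 = 38.95 μs.
Leg 4: 74.5 μs is already measured in the particle's rest frame.
Total: 230.0 + 415.0 + 38.95 + 74.50 μs.

τ = 758 μs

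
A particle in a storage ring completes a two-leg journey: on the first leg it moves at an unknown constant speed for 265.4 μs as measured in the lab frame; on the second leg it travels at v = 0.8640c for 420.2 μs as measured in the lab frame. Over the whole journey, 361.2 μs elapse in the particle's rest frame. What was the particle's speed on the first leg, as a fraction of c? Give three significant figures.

β = 0.826

Leg 1: speed unknown; τ_1 = 265.4/γ_1.
Leg 2: γ = 1/√(1 − 0.8640²) = 1/√0.2535 = 1.986; τ_2 = 420.2/1.986 = 211.6 μs.
Total proper time: τ_1 + 211.6 = 361.2, so τ_1 = 361.2 − 211.6 = 149.6 μs.
γ_1 = 265.4/149.6 = 1.774; β = √(1 − 1/γ²) = √0.6821.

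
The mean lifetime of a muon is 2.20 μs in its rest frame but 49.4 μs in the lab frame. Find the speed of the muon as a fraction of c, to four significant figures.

v = 0.9990c

γ = Δt/τ₀ = 49.4/2.20 = 22.45
β = √(1 − 1/γ²) = √(1 − 0.001983) = √0.9980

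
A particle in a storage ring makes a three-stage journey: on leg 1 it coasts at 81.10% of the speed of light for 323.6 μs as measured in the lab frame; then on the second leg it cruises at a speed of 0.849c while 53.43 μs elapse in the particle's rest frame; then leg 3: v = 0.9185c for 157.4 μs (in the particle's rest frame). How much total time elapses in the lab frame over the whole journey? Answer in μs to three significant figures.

Leg 1: 323.6 μs is already measured in the lab frame.
Leg 2: γ = 1/√(1 − 0.849²) = 1/√0.2792 = 1.893; Δt_2 = 1.893 × 53.43 = 101.1 μs.
Leg 3: γ = 1/√(1 − 0.9185²) = 1/√0.1564 = 2.529; Δt_3 = 2.529 × 157.4 = 398.1 μs.
Total: 323.6 + 101.1 + 398.1 μs.

Δt = 823 μs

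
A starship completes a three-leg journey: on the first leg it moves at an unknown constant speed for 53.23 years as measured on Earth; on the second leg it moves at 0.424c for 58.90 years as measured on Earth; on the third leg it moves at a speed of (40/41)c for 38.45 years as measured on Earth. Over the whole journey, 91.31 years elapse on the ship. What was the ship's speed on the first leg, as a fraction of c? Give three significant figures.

Leg 1: speed unknown; τ_1 = 53.23/γ_1.
Leg 2: γ = 1/√(1 − 0.424²) = 1/√0.8202 = 1.104; τ_2 = 58.90/1.104 = 53.34 years.
Leg 3: γ = 1/√(1 − (40/41)²) = 41/9 ≈ 4.556; τ_3 = 38.45/4.556 = 8.440 years.
Total proper time: τ_1 + 53.34 + 8.440 = 91.31, so τ_1 = 91.31 − 61.78 = 29.53 years.
γ_1 = 53.23/29.53 = 1.803; β = √(1 − 1/γ²) = √0.6923.

β = 0.832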